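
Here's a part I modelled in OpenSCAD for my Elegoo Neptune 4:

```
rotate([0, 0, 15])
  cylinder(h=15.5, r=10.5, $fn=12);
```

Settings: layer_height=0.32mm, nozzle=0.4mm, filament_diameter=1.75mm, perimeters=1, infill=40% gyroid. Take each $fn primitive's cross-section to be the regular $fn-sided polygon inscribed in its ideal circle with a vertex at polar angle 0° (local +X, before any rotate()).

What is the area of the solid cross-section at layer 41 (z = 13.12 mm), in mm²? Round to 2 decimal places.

At z = 13.12 mm: the r=10.5 cylinder contributes a regular 12-gon of circumradius 10.5 (area = (12/2)·10.500²·sin(360°/12) = 330.75 mm²); (rotated 15° about Z; rotation is an isometry so areas/perimeters/island counts are preserved). Overall, the cross-section is a single solid region. Net area = 330.75 mm².

330.75 mm²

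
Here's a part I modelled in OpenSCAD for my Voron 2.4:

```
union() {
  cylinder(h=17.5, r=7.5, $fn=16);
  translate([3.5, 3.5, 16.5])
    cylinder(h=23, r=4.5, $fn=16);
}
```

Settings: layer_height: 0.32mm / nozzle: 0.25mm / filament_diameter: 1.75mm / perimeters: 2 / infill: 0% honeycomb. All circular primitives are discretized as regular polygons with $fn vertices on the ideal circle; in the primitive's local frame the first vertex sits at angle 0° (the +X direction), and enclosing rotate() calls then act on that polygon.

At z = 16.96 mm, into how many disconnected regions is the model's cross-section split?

At z = 16.96 mm: the cylinder: section is a regular 16-gon, circumradius r=7.5; the r=4.5 cylinder at (3.5, 3.5) contributes a regular 16-gon of circumradius 4.5; Merging all regions: the regions partially overlap (shared area 48.49 mm²), so overlapping operands fuse into one piece — 1 connected region. The result has 1 disconnected region.

1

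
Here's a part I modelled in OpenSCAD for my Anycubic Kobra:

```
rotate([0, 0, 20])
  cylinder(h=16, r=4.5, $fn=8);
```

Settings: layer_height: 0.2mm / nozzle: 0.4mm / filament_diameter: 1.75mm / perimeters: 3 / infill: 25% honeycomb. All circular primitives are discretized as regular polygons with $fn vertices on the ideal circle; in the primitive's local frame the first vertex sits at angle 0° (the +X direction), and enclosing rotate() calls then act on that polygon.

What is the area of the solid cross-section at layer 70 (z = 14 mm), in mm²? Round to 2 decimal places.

57.28 mm²

At z = 14 mm: the r=4.5 cylinder contributes a regular 8-gon of circumradius 4.5 (area = (8/2)·4.500²·sin(360°/8) = 57.28 mm²); (rotated 20° about Z; rotation is an isometry so areas/perimeters/island counts are preserved). Overall, the cross-section is a single solid region. Net area = 57.28 mm².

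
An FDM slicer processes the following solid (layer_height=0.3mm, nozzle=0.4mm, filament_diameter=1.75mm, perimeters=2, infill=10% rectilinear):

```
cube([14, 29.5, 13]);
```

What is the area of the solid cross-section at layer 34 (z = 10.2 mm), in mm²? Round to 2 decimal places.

413.00 mm²

At z = 10.2 mm: the 14×29.5 cube contributes its full rectangle (area 413.00 mm²). Overall, the cross-section is a single solid region. Net area = 413.00 mm².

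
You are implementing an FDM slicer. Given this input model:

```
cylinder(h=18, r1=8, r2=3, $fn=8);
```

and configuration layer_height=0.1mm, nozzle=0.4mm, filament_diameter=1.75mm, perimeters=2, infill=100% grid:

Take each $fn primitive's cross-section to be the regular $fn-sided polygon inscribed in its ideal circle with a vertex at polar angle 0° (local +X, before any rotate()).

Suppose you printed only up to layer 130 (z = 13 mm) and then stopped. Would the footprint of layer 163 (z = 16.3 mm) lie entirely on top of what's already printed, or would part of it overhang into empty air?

entirely on top

Compare the two slices. At z = 13: the cone contributes a regular 8-gon of circumradius 4.389 (interpolated between r1=8 and r2=3 at t=0.722) (area = (8/2)·4.389²·sin(360°/8) = 54.48 mm²). At z = 16.3: the cone contributes a regular 8-gon of circumradius 3.472 (interpolated between r1=8 and r2=3 at t=0.906) (area = (8/2)·3.472²·sin(360°/8) = 34.10 mm²). Checking containment: the cross-section at z = 16.3 is a subset of the cross-section at z = 13.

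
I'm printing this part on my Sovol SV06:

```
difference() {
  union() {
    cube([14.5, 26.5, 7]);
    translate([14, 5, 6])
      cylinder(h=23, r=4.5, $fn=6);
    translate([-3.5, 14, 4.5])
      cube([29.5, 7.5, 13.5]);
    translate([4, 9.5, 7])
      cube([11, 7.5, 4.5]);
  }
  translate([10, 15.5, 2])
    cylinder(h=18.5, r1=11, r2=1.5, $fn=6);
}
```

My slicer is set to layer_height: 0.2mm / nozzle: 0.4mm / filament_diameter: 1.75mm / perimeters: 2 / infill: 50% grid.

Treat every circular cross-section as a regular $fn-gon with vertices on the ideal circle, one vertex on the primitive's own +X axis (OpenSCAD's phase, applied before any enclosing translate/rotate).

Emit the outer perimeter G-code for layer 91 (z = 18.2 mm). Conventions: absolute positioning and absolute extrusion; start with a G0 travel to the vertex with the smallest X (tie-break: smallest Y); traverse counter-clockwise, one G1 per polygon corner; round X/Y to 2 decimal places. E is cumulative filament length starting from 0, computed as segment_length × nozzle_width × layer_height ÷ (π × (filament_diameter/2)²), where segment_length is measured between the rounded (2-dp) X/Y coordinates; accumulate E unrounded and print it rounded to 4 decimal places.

At z = 18.2 mm: the cube is absent (z outside [0, 7]); the r=4.5 cylinder at (14, 5) contributes a regular 6-gon of circumradius 4.5; the cube at (-3.5, 14) is absent (z outside [4.5, 18]); the cube at (4, 9.5) is not intersected at this z (z outside [7, 11.5]); Combining (union): only the r=4.5 cylinder at (14, 5) is present, so the union is just that shape — 1 connected region; the cone at (10, 15.5) contributes a regular 6-gon of circumradius 2.681 (interpolated between r1=11 and r2=1.5 at t=0.876); Subtracting the remaining from the first: starting from that combined region, the cone at (10, 15.5) misses the remaining region (no effect) — 1 connected region. The outline is a single polygon with 6 vertices. Extrusion per mm of travel: 0.4 × 0.2 / (π × 0.875²) = 0.033260. Accumulating E over each segment gives final E = 0.8984.

G0 X9.50 Y5.00 Z18.20
G1 X11.75 Y1.10 E0.1498
G1 X16.25 Y1.10 E0.2994
G1 X18.50 Y5.00 E0.4492
G1 X16.25 Y8.90 E0.5989
G1 X11.75 Y8.90 E0.7486
G1 X9.50 Y5.00 E0.8984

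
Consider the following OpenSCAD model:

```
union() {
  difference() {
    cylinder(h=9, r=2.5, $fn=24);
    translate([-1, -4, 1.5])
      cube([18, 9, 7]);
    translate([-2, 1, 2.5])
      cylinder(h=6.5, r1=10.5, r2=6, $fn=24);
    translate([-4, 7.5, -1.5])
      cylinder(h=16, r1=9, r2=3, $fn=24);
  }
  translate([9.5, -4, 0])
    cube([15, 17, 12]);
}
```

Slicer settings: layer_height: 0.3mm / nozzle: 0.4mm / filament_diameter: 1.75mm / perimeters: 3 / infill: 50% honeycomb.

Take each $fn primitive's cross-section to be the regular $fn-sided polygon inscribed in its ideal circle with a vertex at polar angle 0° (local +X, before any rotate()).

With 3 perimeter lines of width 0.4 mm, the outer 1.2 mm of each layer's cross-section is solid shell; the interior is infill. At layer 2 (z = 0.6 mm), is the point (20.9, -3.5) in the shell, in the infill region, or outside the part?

At z = 0.6 mm: the r=2.5 cylinder gives a regular 24-gon of circumradius 2.5 (constant along its height); the cube at (-1, -4) does not reach this height (z outside [1.5, 8.5]); the cone at (-2, 1) does not reach this height (z outside [2.5, 9]); the cone at (-4, 7.5) (r1=9→r2=3) has section circumradius 8.213 here — a regular 24-gon; After the difference (first − rest): starting from the r=2.5 cylinder, the cone at (-4, 7.5) partially overlaps it — only the 7.46 mm² overlap (of its 209.47 mm²) is removed, clipping the outline — 1 connected region; the cube at (9.5, -4) is present — its section is the full 15×17 rectangle; Taking the union: the 2 present regions are separate (no shared area or edge), so areas and boundary lengths simply add and each stays a separate island — 2 connected regions. Overall, the cross-section has 2 separate islands. The nearest boundary edge runs (24.50, -4.00)→(9.50, -4.00); distance from the point to it = 0.50 mm. (Shell/infill is judged within the island containing the point — the largest one.) The point is inside the cross-section, 0.50 mm from the nearest boundary — within the 1.2 mm shell band (3 × 0.4).

shell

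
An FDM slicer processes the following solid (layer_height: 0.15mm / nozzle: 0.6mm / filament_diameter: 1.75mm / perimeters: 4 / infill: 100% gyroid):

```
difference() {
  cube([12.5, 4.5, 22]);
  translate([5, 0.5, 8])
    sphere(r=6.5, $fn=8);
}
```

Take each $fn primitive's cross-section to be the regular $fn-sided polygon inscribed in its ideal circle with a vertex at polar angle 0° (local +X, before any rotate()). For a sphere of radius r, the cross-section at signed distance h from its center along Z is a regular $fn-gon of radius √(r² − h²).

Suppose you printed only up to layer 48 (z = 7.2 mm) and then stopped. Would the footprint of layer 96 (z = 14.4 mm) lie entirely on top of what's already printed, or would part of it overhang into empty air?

part overhangs

Compare the two slices. At z = 7.2: the cube (footprint 12.5×4.5) is included at this height (area 56.25 mm²); the r=6.5 sphere at (5, 0.5) slices to a regular 8-gon of circumradius 6.451 (√(r²−h²) with h=0.8 from center) (area = (8/2)·6.451²·sin(360°/8) = 117.69 mm²); Subtracting the remaining from the first: starting from the 12.5×4.5 cube (56.25 mm²), the r=6.5 sphere at (5, 0.5) partially overlaps it — only the 48.11 mm² overlap (of its 117.69 mm²) is removed, clipping the outline — area = 8.14 mm². At z = 14.4: the cube is present — its section is the full 12.5×4.5 rectangle (area 56.25 mm²); the r=6.5 sphere at (5, 0.5) contributes a regular 8-gon of circumradius √(6.5²−6.4²) = 1.136 (area = (8/2)·1.136²·sin(360°/8) = 3.65 mm²); Subtracting the remaining from the first: starting from the 12.5×4.5 cube (56.25 mm²), the r=6.5 sphere at (5, 0.5) partially overlaps it — only the 2.86 mm² overlap (of its 3.65 mm²) is removed, clipping the outline — area = 53.39 mm². Checking containment: at z = 14.4 the cross-section extends beyond the z = 7.2 cross-section by about 45.25 mm².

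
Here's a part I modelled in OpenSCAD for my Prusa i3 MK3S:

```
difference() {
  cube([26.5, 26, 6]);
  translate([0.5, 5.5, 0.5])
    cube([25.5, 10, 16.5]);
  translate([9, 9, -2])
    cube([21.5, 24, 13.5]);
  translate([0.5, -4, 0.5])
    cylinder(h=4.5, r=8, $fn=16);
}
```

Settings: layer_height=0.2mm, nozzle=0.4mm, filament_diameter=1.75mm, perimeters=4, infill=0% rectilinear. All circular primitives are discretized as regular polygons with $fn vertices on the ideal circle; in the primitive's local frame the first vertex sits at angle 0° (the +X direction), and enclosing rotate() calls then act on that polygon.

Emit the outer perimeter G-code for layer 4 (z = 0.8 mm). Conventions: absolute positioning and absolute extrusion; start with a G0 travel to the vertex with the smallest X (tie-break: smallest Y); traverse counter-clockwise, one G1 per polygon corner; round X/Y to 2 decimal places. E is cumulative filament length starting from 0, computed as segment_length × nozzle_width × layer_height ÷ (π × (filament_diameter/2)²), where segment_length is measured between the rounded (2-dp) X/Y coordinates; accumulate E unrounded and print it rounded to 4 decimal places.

G0 X0.00 Y3.90 Z0.80
G1 X0.50 Y4.00 E0.0170
G1 X3.56 Y3.39 E0.1207
G1 X6.16 Y1.66 E0.2246
G1 X7.26 Y0.00 E0.2908
G1 X26.50 Y0.00 E0.9308
G1 X26.50 Y9.00 E1.2301
G1 X26.00 Y9.00 E1.2467
G1 X26.00 Y5.50 E1.3631
G1 X0.50 Y5.50 E2.2113
G1 X0.50 Y15.50 E2.5439
G1 X9.00 Y15.50 E2.8266
G1 X9.00 Y26.00 E3.1758
G1 X0.00 Y26.00 E3.4752
G1 X0.00 Y3.90 E4.2102

At z = 0.8 mm: the cube is present — its section is the full 26.5×26 rectangle; the cube at (0.5, 5.5) is present — its section is the full 25.5×10 rectangle; the cube at (9, 9) is present — its section is the full 21.5×24 rectangle; the r=8 cylinder at (0.5, -4) contributes a regular 16-gon of circumradius 8; Subtracting the remaining from the first: starting from the 26.5×26 cube, the 25.5×10 cube at (0.5, 5.5) lies wholly inside it (removes its full 255.00 mm² and its 71.00 mm outline becomes a hole wall); the 21.5×24 cube at (9, 9) partially overlaps it — only the 187.00 mm² overlap (of its 516.00 mm²) is removed, clipping the outline; the r=8 cylinder at (0.5, -4) partially overlaps it — only the 20.76 mm² overlap (of its 195.93 mm²) is removed, clipping the outline — 1 connected region. The outline is a single polygon with 14 vertices. Extrusion per mm of travel: 0.4 × 0.2 / (π × 0.875²) = 0.033260. Accumulating E over each segment gives final E = 4.2102.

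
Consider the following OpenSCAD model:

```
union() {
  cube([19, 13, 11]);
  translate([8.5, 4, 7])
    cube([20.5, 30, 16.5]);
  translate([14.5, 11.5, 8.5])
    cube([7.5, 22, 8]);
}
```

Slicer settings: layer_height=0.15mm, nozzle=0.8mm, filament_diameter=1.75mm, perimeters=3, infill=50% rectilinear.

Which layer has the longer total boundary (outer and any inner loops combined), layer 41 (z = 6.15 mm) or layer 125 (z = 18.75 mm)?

layer 125 (z = 18.75 mm)

Layer 41 (z = 6.15): the cube is present — its section is the full 19×13 rectangle (perimeter 64.00 mm); the cube at (8.5, 4) does not reach this height (z outside [7, 23.5]); the cube at (14.5, 11.5) does not reach this height (z outside [8.5, 16.5]); Combining (union): only the 19×13 cube is present, so the union is just that shape — boundary = 64.00 mm. So its perimeter = 64.00 mm. Layer 125 (z = 18.75): the cube is not intersected at this z (z outside [0, 11]); the cube at (8.5, 4) (footprint 20.5×30) is included at this height (perimeter 101.00 mm); the cube at (14.5, 11.5) is absent (z outside [8.5, 16.5]); Merging all regions: only the 20.5×30 cube at (8.5, 4) is present, so the union is just that shape — boundary = 101.00 mm. So its perimeter = 101.00 mm. Layer 125 is larger (101.00 vs 64.00 mm).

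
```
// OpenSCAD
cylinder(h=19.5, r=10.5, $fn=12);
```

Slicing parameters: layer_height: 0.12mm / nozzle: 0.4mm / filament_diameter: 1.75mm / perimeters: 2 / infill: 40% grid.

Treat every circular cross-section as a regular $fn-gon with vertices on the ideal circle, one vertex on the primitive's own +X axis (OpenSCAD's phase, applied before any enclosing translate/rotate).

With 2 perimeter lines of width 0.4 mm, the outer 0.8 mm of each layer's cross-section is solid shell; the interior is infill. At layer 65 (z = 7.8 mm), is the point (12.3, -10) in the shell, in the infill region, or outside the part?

At z = 7.8 mm: the cylinder: section is a regular 12-gon, circumradius r=10.5. Overall, the cross-section is a single solid region. The nearest boundary edge runs (5.25, -9.09)→(9.09, -5.25); distance from the point to it = 5.63 mm. The point is not inside any of the regions above, so it lies outside the cross-section (5.63 mm from the nearest boundary).

outside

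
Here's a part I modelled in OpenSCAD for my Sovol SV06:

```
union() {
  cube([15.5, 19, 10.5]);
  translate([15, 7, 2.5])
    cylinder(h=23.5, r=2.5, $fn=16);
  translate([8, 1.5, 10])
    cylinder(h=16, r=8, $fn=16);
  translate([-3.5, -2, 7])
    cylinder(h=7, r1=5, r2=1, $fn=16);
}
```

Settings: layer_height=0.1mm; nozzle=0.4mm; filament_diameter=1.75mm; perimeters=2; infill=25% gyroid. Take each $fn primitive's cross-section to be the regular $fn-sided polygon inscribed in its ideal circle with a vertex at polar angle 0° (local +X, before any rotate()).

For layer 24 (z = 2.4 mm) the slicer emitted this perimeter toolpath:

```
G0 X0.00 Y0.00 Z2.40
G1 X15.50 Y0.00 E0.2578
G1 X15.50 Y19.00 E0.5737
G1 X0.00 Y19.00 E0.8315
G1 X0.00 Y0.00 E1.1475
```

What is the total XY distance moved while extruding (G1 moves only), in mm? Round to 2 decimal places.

Sum the Euclidean lengths of each G1 segment: total = 69.00 mm.

69.00 mm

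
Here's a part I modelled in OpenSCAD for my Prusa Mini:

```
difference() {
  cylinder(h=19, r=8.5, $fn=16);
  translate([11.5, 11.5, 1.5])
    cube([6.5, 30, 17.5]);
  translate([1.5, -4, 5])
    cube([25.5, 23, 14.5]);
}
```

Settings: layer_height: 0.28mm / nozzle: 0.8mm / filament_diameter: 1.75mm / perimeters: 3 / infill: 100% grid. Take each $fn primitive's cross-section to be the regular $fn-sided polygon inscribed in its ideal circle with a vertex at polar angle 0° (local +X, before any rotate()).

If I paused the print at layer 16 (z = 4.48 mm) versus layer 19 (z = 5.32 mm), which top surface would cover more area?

Layer 16 (z = 4.48): the cylinder: section is a regular 16-gon, circumradius r=8.5 (area = (16/2)·8.500²·sin(360°/16) = 221.19 mm²); the 6.5×30 cube at (11.5, 11.5) contributes its full rectangle (area 195.00 mm²); the cube at (1.5, -4) does not reach this height (z outside [5, 19.5]); After the difference (first − rest): starting from the r=8.5 cylinder (221.19 mm²), the 6.5×30 cube at (11.5, 11.5) misses the remaining region (no effect) — area = 221.19 mm². So its area = 221.19 mm². Layer 19 (z = 5.32): the r=8.5 cylinder contributes a regular 16-gon of circumradius 8.5 (area = (16/2)·8.500²·sin(360°/16) = 221.19 mm²); the 6.5×30 cube at (11.5, 11.5) contributes its full rectangle (area 195.00 mm²); the cube at (1.5, -4) (footprint 25.5×23) is included at this height (area 586.50 mm²); After the difference (first − rest): starting from the r=8.5 cylinder (221.19 mm²), the 6.5×30 cube at (11.5, 11.5) misses the remaining region (no effect); the 25.5×23 cube at (1.5, -4) partially overlaps it — only the 69.05 mm² overlap (of its 586.50 mm²) is removed, clipping the outline — area = 152.14 mm². So its area = 152.14 mm². Layer 16 is larger (221.19 vs 152.14 mm²).

layer 16 (z = 4.48 mm)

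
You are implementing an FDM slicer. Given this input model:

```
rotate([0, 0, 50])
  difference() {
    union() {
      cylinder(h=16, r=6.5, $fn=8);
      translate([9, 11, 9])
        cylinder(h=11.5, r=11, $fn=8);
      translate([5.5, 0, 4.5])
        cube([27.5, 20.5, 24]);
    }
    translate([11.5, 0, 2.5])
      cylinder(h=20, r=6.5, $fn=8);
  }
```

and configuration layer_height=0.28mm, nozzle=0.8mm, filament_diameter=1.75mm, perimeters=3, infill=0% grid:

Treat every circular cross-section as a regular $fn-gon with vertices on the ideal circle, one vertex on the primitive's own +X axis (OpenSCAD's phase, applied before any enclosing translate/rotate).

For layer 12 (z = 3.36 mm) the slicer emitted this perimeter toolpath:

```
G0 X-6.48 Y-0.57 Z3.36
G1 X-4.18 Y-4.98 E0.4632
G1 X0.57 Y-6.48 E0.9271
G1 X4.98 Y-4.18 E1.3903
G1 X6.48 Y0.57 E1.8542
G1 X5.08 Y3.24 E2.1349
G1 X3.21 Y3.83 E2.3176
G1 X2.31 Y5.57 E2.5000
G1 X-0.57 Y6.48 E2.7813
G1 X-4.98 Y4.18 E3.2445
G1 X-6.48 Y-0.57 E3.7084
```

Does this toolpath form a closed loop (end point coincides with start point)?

yes

Start point (G0): (-6.48, -0.57). End point (last G1): the path returns to the start — closed.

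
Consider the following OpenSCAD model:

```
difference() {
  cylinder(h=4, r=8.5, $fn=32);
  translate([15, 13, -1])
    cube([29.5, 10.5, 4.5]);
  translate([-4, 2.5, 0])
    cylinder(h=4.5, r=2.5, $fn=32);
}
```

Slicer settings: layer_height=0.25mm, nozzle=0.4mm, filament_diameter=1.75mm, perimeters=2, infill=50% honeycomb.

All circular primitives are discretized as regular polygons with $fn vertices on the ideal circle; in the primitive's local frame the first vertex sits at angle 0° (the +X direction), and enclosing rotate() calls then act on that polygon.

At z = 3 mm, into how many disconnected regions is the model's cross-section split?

1

At z = 3 mm: the r=8.5 cylinder contributes a regular 32-gon of circumradius 8.5; the cube at (15, 13) is present — its section is the full 29.5×10.5 rectangle; the cylinder at (-4, 2.5): section is a regular 32-gon, circumradius r=2.5; After the difference (first − rest): starting from the r=8.5 cylinder, the 29.5×10.5 cube at (15, 13) misses the remaining region (no effect); the r=2.5 cylinder at (-4, 2.5) lies wholly inside it (removes its full 19.51 mm² and its 15.68 mm outline becomes a hole wall) — 1 connected region with 1 hole. The result has 1 disconnected region.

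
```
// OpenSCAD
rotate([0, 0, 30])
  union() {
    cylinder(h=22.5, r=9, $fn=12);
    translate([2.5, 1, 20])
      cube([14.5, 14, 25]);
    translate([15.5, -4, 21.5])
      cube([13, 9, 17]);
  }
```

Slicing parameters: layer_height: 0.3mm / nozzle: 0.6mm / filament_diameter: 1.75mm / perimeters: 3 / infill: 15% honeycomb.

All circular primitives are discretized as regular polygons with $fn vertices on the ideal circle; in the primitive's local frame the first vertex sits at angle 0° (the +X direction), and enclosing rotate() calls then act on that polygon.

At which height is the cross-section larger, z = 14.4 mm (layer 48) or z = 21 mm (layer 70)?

layer 70 (z = 21 mm)

Layer 48 (z = 14.4): the r=9 cylinder gives a regular 12-gon of circumradius 9 (constant along its height) (area = (12/2)·9.000²·sin(360°/12) = 243.00 mm²); the cube at (2.5, 1) is not intersected at this z (z outside [20, 45]); the cube at (15.5, -4) does not reach this height (z outside [21.5, 38.5]); Merging all regions: only the r=9 cylinder is present, so the union is just that shape — area = 243.00 mm²; (rotated 30° about Z; rotation is an isometry so areas/perimeters/island counts are preserved). So its area = 243.00 mm². Layer 70 (z = 21): the r=9 cylinder contributes a regular 12-gon of circumradius 9 (area = (12/2)·9.000²·sin(360°/12) = 243.00 mm²); the cube at (2.5, 1) (footprint 14.5×14) is included at this height (area 203.00 mm²); the cube at (15.5, -4) is not intersected at this z (z outside [21.5, 38.5]); Combining (union): the regions partially overlap — summed areas 446.00 mm² minus the doubly-counted overlap 32.72 mm² gives 413.28 mm² — area = 413.28 mm²; (whole slice rotated 30° about Z — lengths, areas and connectivity unchanged). So its area = 413.28 mm². Layer 70 is larger (413.28 vs 243.00 mm²).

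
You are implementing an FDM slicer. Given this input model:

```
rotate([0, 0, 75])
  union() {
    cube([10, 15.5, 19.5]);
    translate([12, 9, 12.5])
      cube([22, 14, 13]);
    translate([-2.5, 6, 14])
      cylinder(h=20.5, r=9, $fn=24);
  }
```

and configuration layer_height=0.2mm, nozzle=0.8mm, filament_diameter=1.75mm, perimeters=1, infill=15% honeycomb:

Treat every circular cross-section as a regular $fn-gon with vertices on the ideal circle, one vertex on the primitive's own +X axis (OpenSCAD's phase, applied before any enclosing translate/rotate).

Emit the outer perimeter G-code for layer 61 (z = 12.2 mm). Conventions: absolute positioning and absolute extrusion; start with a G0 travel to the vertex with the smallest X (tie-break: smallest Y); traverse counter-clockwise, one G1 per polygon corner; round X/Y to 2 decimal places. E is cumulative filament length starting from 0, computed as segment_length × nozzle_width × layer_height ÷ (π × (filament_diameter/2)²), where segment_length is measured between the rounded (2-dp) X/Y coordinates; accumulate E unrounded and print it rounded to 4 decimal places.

G0 X-14.97 Y4.01 Z12.20
G1 X0.00 Y0.00 E1.0309
G1 X2.59 Y9.66 E1.6962
G1 X-12.38 Y13.67 E2.7271
G1 X-14.97 Y4.01 E3.3924

At z = 12.2 mm: the cube (footprint 10×15.5) is included at this height; the cube at (12, 9) is not intersected at this z (z outside [12.5, 25.5]); the cylinder at (-2.5, 6) is not intersected at this z (z outside [14, 34.5]); Taking the union: only the 10×15.5 cube is present, so the union is just that shape — 1 connected region; (whole slice rotated 75° about Z — lengths, areas and connectivity unchanged). The outline is a single polygon with 4 vertices. Extrusion per mm of travel: 0.8 × 0.2 / (π × 0.875²) = 0.066520. Accumulating E over each segment gives final E = 3.3924.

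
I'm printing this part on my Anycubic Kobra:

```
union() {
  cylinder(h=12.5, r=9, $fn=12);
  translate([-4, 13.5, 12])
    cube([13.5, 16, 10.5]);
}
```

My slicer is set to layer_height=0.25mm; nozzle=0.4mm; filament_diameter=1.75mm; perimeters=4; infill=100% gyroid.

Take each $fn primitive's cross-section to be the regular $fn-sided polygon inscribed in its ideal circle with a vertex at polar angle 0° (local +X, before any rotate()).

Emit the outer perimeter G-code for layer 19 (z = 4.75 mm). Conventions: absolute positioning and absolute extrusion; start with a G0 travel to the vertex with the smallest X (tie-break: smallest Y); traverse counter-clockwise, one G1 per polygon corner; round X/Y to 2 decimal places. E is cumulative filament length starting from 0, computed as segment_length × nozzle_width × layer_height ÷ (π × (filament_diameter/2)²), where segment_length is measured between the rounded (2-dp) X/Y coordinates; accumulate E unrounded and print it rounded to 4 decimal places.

At z = 4.75 mm: the r=9 cylinder contributes a regular 12-gon of circumradius 9; the cube at (-4, 13.5) does not reach this height (z outside [12, 22.5]); Taking the union: only the r=9 cylinder is present, so the union is just that shape — 1 connected region. The outline is a single polygon with 12 vertices. Extrusion per mm of travel: 0.4 × 0.25 / (π × 0.875²) = 0.041575. Accumulating E over each segment gives final E = 2.3236.

G0 X-9.00 Y0.00 Z4.75
G1 X-7.79 Y-4.50 E0.1937
G1 X-4.50 Y-7.79 E0.3872
G1 X0.00 Y-9.00 E0.5809
G1 X4.50 Y-7.79 E0.7746
G1 X7.79 Y-4.50 E0.9681
G1 X9.00 Y0.00 E1.1618
G1 X7.79 Y4.50 E1.3555
G1 X4.50 Y7.79 E1.5490
G1 X0.00 Y9.00 E1.7427
G1 X-4.50 Y7.79 E1.9365
G1 X-7.79 Y4.50 E2.1299
G1 X-9.00 Y0.00 E2.3236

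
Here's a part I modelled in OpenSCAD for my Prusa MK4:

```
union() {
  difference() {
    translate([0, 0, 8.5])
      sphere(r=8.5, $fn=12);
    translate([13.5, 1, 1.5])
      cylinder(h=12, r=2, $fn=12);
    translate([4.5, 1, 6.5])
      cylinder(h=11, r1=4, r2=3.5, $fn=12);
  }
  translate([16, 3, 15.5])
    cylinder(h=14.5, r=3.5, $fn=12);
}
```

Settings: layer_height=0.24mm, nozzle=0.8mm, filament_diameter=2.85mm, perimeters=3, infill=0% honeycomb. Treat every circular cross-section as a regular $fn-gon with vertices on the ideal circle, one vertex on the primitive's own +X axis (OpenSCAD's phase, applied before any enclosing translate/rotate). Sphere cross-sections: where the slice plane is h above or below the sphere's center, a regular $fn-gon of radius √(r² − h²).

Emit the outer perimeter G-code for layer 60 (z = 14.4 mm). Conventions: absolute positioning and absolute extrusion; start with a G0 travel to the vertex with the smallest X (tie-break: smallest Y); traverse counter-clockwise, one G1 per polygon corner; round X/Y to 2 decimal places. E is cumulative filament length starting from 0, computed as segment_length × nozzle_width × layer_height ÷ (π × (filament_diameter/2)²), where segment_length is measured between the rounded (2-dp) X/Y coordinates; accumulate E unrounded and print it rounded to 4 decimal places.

G0 X-6.12 Y0.00 Z14.40
G1 X-5.30 Y-3.06 E0.0953
G1 X-3.06 Y-5.30 E0.1907
G1 X0.00 Y-6.12 E0.2860
G1 X3.06 Y-5.30 E0.3814
G1 X5.30 Y-3.06 E0.4767
G1 X5.48 Y-2.38 E0.4979
G1 X4.50 Y-2.64 E0.5284
G1 X2.68 Y-2.15 E0.5851
G1 X1.35 Y-0.82 E0.6417
G1 X0.86 Y1.00 E0.6985
G1 X1.35 Y2.82 E0.7552
G1 X2.68 Y4.15 E0.8118
G1 X3.88 Y4.48 E0.8493
G1 X3.06 Y5.30 E0.8842
G1 X0.00 Y6.12 E0.9795
G1 X-3.06 Y5.30 E1.0749
G1 X-5.30 Y3.06 E1.1702
G1 X-6.12 Y0.00 E1.2655

At z = 14.4 mm: the sphere: section is a regular 12-gon, circumradius = √(r²−h²) = √(8.5²−5.9²) = 6.119; the cylinder at (13.5, 1) is absent (z outside [1.5, 13.5]); the cone at (4.5, 1) (r1=4→r2=3.5) has section circumradius 3.641 here — a regular 12-gon; Taking the first minus the rest: starting from the r=8.5 sphere, the cone at (4.5, 1) partially overlaps it — only the 26.88 mm² overlap (of its 39.77 mm²) is removed, clipping the outline — 1 connected region; the cylinder at (16, 3) is absent (z outside [15.5, 30]); Taking the union: only that combined region is present, so the union is just that shape — 1 connected region. The outline is a single polygon with 18 vertices. Extrusion per mm of travel: 0.8 × 0.24 / (π × 1.425²) = 0.030097. Accumulating E over each segment gives final E = 1.2655.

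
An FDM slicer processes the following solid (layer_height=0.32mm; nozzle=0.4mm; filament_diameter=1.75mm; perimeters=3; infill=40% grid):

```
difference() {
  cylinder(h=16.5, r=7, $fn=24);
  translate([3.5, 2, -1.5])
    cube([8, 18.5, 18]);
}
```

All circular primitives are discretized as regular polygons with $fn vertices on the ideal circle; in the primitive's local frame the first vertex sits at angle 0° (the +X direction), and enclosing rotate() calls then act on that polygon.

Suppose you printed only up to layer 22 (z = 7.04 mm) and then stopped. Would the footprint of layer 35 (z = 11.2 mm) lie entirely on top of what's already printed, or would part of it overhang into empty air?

entirely on top

Compare the two slices. At z = 7.04: the r=7 cylinder contributes a regular 24-gon of circumradius 7 (area = (24/2)·7.000²·sin(360°/24) = 152.19 mm²); the cube at (3.5, 2) (footprint 8×18.5) is included at this height (area 148.00 mm²); Taking the first minus the rest: starting from the r=7 cylinder (152.19 mm²), the 8×18.5 cube at (3.5, 2) partially overlaps it — only the 8.02 mm² overlap (of its 148.00 mm²) is removed, clipping the outline — area = 144.16 mm². At z = 11.2: the r=7 cylinder gives a regular 24-gon of circumradius 7 (constant along its height) (area = (24/2)·7.000²·sin(360°/24) = 152.19 mm²); the 8×18.5 cube at (3.5, 2) contributes its full rectangle (area 148.00 mm²); Subtracting the remaining from the first: starting from the r=7 cylinder (152.19 mm²), the 8×18.5 cube at (3.5, 2) partially overlaps it — only the 8.02 mm² overlap (of its 148.00 mm²) is removed, clipping the outline — area = 144.16 mm². Checking containment: the cross-section at z = 11.2 is a subset of the cross-section at z = 7.04.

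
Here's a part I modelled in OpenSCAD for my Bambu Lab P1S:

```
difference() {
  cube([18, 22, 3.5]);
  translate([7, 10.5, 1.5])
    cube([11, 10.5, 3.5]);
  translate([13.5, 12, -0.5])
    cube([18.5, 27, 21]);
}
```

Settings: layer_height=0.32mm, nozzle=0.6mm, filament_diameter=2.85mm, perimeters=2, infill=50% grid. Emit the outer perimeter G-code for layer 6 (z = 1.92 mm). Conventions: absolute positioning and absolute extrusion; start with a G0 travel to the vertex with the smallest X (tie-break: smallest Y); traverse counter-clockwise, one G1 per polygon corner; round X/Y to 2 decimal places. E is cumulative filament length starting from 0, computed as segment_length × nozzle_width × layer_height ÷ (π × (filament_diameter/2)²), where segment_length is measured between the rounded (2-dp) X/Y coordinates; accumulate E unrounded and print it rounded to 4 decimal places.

At z = 1.92 mm: the cube (footprint 18×22) is included at this height; the cube at (7, 10.5) (footprint 11×10.5) is included at this height; the 18.5×27 cube at (13.5, 12) contributes its full rectangle; Taking the first minus the rest: starting from the 18×22 cube, the 11×10.5 cube at (7, 10.5) lies inside it touching the edge (removes its full 115.50 mm²); the 18.5×27 cube at (13.5, 12) partially overlaps it — only the 4.50 mm² overlap (of its 499.50 mm²) is removed, clipping the outline — 1 connected region. The outline is a single polygon with 8 vertices. Extrusion per mm of travel: 0.6 × 0.32 / (π × 1.425²) = 0.030097. Accumulating E over each segment gives final E = 2.7990.

G0 X0.00 Y0.00 Z1.92
G1 X18.00 Y0.00 E0.5417
G1 X18.00 Y10.50 E0.8578
G1 X7.00 Y10.50 E1.1888
G1 X7.00 Y21.00 E1.5048
G1 X13.50 Y21.00 E1.7005
G1 X13.50 Y22.00 E1.7306
G1 X0.00 Y22.00 E2.1369
G1 X0.00 Y0.00 E2.7990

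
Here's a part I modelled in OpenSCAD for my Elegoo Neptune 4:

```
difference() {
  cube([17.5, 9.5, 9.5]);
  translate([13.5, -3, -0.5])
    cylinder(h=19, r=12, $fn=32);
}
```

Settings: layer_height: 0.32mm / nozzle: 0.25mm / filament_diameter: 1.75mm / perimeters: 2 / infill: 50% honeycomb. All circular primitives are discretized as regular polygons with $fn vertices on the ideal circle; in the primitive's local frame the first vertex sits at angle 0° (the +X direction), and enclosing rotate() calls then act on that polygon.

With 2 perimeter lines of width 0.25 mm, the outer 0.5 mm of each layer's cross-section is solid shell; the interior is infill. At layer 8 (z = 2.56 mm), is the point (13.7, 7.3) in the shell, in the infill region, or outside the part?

outside

At z = 2.56 mm: the cube (footprint 17.5×9.5) is included at this height; the r=12 cylinder at (13.5, -3) gives a regular 32-gon of circumradius 12 (constant along its height); Taking the first minus the rest: starting from the 17.5×9.5 cube, the r=12 cylinder at (13.5, -3) partially overlaps it — only the 111.79 mm² overlap (of its 449.49 mm²) is removed, clipping the outline — 1 connected region. Overall, the cross-section is a single solid region. The nearest boundary edge runs (15.84, 8.77)→(13.50, 9.00); distance from the point to it = 1.67 mm. The point is not inside any of the regions above, so it lies outside the cross-section (1.67 mm from the nearest boundary).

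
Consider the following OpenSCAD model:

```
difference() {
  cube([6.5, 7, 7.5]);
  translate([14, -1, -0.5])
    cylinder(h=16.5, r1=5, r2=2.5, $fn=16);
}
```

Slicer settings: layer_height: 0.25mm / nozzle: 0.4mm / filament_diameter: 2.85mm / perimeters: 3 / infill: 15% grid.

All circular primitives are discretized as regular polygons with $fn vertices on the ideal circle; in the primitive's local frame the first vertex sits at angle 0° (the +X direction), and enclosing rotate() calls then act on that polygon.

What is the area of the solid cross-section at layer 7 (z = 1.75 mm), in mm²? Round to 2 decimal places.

45.50 mm²

At z = 1.75 mm: the cube (footprint 6.5×7) is included at this height (area 45.50 mm²); the cone at (14, -1) (r1=5→r2=2.5) has section circumradius 4.659 here — a regular 16-gon (area = (16/2)·4.659²·sin(360°/16) = 66.46 mm²); After the difference (first − rest): starting from the 6.5×7 cube (45.50 mm²), the cone at (14, -1) misses the remaining region (no effect) — area = 45.50 mm². Overall, the cross-section is a single solid region. Net area = 45.50 mm².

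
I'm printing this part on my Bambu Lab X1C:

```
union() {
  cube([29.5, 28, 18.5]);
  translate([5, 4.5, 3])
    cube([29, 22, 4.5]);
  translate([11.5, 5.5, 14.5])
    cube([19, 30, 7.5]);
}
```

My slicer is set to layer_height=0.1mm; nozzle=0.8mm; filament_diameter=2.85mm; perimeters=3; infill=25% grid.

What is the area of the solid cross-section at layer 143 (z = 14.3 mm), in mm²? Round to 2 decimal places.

826.00 mm²

At z = 14.3 mm: the cube is present — its section is the full 29.5×28 rectangle (area 826.00 mm²); the cube at (5, 4.5) is absent (z outside [3, 7.5]); the cube at (11.5, 5.5) is absent (z outside [14.5, 22]); Taking the union: only the 29.5×28 cube is present, so the union is just that shape — area = 826.00 mm². Overall, the cross-section is a single solid region. Net area = 826.00 mm².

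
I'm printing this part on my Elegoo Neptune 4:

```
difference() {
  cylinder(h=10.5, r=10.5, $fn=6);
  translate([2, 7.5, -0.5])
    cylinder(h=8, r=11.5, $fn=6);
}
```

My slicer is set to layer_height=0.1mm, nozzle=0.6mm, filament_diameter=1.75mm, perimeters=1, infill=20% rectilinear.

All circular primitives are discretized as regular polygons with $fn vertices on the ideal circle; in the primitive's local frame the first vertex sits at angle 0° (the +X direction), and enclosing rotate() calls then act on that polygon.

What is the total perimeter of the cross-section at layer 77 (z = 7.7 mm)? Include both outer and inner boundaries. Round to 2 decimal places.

63.00 mm

At z = 7.7 mm: the r=10.5 cylinder contributes a regular 6-gon of circumradius 10.5 (perimeter = 2·6·10.500·sin(180°/6) = 63.00 mm); the cylinder at (2, 7.5) is absent (z outside [-0.5, 7.5]); Taking the first minus the rest: none of the subtracted shapes is present at this height, so the r=10.5 cylinder is unchanged — boundary = 63.00 mm. Overall, the cross-section is a single solid region. Total boundary length (outer) = 63.00 mm.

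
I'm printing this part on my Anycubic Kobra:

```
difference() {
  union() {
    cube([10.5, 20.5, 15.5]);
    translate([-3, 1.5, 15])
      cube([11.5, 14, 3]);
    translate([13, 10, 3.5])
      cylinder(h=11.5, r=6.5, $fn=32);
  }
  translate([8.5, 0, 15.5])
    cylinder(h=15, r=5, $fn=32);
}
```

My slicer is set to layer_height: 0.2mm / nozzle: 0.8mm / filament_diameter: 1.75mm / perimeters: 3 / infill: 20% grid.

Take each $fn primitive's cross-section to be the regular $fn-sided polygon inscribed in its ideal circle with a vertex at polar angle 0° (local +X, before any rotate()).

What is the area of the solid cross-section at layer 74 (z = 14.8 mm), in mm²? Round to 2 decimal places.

At z = 14.8 mm: the cube is present — its section is the full 10.5×20.5 rectangle (area 215.25 mm²); the cube at (-3, 1.5) does not reach this height (z outside [15, 18]); the r=6.5 cylinder at (13, 10) contributes a regular 32-gon of circumradius 6.5 (area = (32/2)·6.500²·sin(360°/32) = 131.88 mm²); Taking the union: the regions partially overlap — summed areas 347.13 mm² minus the doubly-counted overlap 34.37 mm² gives 312.76 mm² — area = 312.76 mm²; the cylinder at (8.5, 0) is not intersected at this z (z outside [15.5, 30.5]); After the difference (first − rest): none of the subtracted shapes is present at this height, so the result so far is unchanged — area = 312.76 mm². Overall, the cross-section is a single solid region. Net area = 312.76 mm².

312.76 mm²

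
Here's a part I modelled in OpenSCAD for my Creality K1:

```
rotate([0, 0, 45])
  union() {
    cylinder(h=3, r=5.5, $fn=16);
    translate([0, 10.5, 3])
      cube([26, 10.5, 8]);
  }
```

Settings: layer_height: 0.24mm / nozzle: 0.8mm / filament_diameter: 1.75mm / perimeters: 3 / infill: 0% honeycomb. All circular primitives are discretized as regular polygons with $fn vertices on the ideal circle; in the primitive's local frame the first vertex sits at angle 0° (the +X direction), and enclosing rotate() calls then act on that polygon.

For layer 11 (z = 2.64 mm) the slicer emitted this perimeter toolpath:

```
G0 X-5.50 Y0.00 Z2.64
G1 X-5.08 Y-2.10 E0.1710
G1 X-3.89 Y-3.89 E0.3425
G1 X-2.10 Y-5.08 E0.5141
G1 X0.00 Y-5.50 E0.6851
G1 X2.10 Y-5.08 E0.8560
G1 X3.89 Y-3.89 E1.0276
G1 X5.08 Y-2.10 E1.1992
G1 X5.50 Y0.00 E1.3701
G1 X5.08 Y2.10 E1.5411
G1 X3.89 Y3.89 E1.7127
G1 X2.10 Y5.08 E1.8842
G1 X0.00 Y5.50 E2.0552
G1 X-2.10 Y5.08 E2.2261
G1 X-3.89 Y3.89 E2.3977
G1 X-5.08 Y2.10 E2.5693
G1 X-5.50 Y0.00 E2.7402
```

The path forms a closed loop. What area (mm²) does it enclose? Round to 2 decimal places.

92.57 mm²

Apply the shoelace formula to the sequence of (X, Y) vertices; enclosed area = 92.57 mm².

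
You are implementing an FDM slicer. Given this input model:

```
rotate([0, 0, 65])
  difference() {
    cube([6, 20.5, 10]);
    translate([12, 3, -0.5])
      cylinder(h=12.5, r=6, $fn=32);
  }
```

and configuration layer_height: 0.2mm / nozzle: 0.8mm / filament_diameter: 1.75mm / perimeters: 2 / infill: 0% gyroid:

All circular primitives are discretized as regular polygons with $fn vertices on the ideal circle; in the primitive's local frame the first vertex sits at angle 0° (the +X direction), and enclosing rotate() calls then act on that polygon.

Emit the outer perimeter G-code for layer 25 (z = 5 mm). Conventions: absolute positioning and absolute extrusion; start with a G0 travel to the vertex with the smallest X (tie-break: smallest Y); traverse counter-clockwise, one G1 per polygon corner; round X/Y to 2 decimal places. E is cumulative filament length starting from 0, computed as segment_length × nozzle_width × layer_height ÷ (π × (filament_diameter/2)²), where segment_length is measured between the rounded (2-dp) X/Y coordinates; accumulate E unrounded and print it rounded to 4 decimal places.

At z = 5 mm: the cube (footprint 6×20.5) is included at this height; the r=6 cylinder at (12, 3) gives a regular 32-gon of circumradius 6 (constant along its height); Subtracting the remaining from the first: starting from the 6×20.5 cube, the r=6 cylinder at (12, 3) misses the remaining region (no effect) — 1 connected region; (rotated 65° about Z; rotation is an isometry so areas/perimeters/island counts are preserved). The outline is a single polygon with 4 vertices. Extrusion per mm of travel: 0.8 × 0.2 / (π × 0.875²) = 0.066520. Accumulating E over each segment gives final E = 3.5260.

G0 X-18.58 Y8.66 Z5.00
G1 X0.00 Y0.00 E1.3636
G1 X2.54 Y5.44 E1.7630
G1 X-16.04 Y14.10 E3.1266
G1 X-18.58 Y8.66 E3.5260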